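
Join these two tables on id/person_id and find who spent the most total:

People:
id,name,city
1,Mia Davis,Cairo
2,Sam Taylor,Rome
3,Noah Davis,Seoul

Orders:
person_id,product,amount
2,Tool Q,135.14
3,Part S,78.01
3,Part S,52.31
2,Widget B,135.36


Join on: people.id = orders.person_id

Joined rows:
  Sam Taylor (Rome) bought Tool Q for $135.14
  Noah Davis (Seoul) bought Part S for $78.01
  Noah Davis (Seoul) bought Part S for $52.31
  Sam Taylor (Rome) bought Widget B for $135.36

Total per person:
  Sam Taylor: $270.50
  Noah Davis: $130.32

Top spender: Sam Taylor ($270.50)

Sam Taylor ($270.50)


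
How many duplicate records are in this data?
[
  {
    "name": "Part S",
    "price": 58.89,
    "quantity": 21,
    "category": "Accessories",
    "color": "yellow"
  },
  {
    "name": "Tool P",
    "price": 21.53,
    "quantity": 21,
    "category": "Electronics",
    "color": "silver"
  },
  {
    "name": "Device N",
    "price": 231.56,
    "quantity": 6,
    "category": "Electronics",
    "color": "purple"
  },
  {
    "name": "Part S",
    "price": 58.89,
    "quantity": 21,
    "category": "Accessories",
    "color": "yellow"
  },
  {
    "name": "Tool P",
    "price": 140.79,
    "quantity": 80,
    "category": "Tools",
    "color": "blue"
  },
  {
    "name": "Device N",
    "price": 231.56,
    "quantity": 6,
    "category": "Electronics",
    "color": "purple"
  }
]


Checking 6 records for duplicates:

  Row 1: Part S ($58.89, qty 21)
  Row 2: Tool P ($21.53, qty 21)
  Row 3: Device N ($231.56, qty 6)
  Row 4: Part S ($58.89, qty 21) <-- DUPLICATE
  Row 5: Tool P ($140.79, qty 80)
  Row 6: Device N ($231.56, qty 6) <-- DUPLICATE

Duplicates found: 2
Unique records: 4

2 duplicates, 4 unique


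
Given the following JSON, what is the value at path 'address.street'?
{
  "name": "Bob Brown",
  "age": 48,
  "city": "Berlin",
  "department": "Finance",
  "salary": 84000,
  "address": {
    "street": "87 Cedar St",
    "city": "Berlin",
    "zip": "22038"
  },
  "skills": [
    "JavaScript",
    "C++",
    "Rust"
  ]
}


Query: address.street
Path: address -> street
Value: 87 Cedar St

87 Cedar St


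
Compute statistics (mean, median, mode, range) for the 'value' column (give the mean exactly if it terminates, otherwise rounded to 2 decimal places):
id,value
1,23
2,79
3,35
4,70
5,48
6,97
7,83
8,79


Data: [23, 79, 35, 70, 48, 97, 83, 79]
Count: 8
Sum: 514
Mean: 514/8 = 64.25
Sorted: [23, 35, 48, 70, 79, 79, 83, 97]
Median: 74.5
Mode: 79 (2 times)
Range: 97 - 23 = 74
Min: 23, Max: 97

mean=64.25, median=74.5, mode=79, range=74


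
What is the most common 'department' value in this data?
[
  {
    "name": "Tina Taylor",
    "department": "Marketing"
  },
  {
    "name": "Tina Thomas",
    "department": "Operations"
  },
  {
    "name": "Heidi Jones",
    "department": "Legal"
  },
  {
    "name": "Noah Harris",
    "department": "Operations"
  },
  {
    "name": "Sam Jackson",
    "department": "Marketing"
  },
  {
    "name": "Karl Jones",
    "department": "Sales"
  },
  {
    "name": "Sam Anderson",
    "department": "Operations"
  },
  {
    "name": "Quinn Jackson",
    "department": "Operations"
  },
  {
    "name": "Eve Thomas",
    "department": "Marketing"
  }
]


Counting 'department' values across 9 records:

  Operations: 4 ####
  Marketing: 3 ###
  Legal: 1 #
  Sales: 1 #

Most common: Operations (4 times)

Operations (4 times)


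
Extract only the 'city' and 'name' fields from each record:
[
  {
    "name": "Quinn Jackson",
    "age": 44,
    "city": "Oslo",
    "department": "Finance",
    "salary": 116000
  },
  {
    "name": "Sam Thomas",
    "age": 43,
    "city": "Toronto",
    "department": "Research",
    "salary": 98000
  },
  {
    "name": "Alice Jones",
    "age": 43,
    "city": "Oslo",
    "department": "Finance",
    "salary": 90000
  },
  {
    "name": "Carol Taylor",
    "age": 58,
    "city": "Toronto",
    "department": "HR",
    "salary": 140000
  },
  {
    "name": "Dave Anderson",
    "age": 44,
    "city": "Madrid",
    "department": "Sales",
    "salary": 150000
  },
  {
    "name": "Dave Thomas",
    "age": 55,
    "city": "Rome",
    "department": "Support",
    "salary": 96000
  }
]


Original: 6 records with fields: name, age, city, department, salary
Keep: ['city', 'name']
Drop: ['age', 'department', 'salary']
Result: 6 records, 2 fields each

[
  {
    "city": "Oslo",
    "name": "Quinn Jackson"
  },
  {
    "city": "Toronto",
    "name": "Sam Thomas"
  },
  {
    "city": "Oslo",
    "name": "Alice Jones"
  },
  {
    "city": "Toronto",
    "name": "Carol Taylor"
  },
  {
    "city": "Madrid",
    "name": "Dave Anderson"
  },
  {
    "city": "Rome",
    "name": "Dave Thomas"
  }
]


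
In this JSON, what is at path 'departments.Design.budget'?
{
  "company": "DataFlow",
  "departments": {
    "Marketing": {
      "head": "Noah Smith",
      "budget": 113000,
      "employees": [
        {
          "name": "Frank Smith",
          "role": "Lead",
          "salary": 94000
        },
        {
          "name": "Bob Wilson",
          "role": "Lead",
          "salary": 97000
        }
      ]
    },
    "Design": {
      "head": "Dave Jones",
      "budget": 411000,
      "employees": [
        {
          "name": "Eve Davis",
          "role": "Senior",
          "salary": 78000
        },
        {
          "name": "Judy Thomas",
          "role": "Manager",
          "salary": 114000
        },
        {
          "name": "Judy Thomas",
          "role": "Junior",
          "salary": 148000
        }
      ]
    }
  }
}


Path: departments.Design.budget

Navigate:
  -> departments
  -> Design
  -> budget = 411000

411000


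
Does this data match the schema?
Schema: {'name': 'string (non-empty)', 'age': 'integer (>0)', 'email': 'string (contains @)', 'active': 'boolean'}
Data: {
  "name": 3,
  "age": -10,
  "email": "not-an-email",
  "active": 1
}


Validating each field against schema:
  name: FAIL (3 is not a string)
  age: FAIL (-10 is not > 0)
  email: FAIL ("not-an-email" does not contain @)
  active: FAIL (1 is not a boolean)

Result: INVALID (4 errors: name, age, email, active)

INVALID (4 errors: name, age, email, active)


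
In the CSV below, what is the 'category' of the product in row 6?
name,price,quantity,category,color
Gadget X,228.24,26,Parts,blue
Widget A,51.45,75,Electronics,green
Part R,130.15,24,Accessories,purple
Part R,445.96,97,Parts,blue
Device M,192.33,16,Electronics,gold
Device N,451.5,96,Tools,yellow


Query: Row 6 ('Device N'), column 'category'
Value: Tools

Tools


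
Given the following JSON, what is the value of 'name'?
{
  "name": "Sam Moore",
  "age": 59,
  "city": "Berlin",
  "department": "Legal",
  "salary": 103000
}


Looking up field 'name'
Value: Sam Moore

Sam Moore


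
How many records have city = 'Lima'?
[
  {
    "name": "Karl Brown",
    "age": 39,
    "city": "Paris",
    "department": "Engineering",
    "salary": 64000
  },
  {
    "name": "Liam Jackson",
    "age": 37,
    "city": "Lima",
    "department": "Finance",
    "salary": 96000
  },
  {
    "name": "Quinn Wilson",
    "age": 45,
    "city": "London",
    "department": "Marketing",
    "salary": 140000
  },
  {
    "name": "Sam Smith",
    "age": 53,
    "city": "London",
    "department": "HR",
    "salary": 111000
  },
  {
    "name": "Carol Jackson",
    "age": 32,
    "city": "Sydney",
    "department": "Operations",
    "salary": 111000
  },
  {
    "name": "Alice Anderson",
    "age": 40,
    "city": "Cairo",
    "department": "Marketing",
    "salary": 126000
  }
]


Data: 6 records
Condition: city = 'Lima'

Checking each record:
  Karl Brown: Paris
  Liam Jackson: Lima MATCH
  Quinn Wilson: London
  Sam Smith: London
  Carol Jackson: Sydney
  Alice Anderson: Cairo

Count: 1

1


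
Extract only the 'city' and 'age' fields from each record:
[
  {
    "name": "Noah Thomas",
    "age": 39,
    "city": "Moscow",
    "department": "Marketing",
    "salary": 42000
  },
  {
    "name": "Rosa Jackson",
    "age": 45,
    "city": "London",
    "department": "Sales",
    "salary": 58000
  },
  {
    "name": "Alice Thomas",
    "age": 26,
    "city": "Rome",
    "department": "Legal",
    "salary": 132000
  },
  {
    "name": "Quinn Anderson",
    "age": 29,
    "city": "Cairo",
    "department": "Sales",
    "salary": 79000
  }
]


Original: 4 records with fields: name, age, city, department, salary
Keep: ['city', 'age']
Drop: ['name', 'department', 'salary']
Result: 4 records, 2 fields each

[
  {
    "city": "Moscow",
    "age": 39
  },
  {
    "city": "London",
    "age": 45
  },
  {
    "city": "Rome",
    "age": 26
  },
  {
    "city": "Cairo",
    "age": 29
  }
]


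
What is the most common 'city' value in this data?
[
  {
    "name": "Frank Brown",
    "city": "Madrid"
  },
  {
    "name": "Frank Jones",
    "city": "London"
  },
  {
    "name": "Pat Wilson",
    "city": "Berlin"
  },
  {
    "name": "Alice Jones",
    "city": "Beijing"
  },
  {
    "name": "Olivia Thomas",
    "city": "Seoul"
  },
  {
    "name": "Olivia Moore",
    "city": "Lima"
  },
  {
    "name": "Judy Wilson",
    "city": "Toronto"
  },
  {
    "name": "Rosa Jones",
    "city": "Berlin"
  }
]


Counting 'city' values across 8 records:

  Berlin: 2 ##
  Madrid: 1 #
  London: 1 #
  Beijing: 1 #
  Seoul: 1 #
  Lima: 1 #
  Toronto: 1 #

Most common: Berlin (2 times)

Berlin (2 times)


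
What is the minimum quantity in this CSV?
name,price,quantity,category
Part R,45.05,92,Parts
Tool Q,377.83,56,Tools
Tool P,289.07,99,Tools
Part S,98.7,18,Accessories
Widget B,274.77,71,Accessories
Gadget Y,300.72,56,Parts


Computing minimum quantity:
Values: [92, 56, 99, 18, 71, 56]
Min = 18

18


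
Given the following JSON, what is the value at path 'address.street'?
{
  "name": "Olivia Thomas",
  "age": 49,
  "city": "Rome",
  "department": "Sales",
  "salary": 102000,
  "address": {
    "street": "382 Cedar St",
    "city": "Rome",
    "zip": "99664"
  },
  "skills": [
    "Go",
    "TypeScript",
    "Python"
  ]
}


Query: address.street
Path: address -> street
Value: 382 Cedar St

382 Cedar St


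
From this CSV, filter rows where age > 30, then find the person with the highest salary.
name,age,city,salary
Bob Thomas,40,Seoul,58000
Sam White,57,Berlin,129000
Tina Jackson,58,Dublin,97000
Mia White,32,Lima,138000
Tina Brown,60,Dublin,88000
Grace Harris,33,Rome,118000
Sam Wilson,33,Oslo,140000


Filter: age > 30
Sort by: salary (descending)

Filtered records (7):
  Sam Wilson, age 33, salary $140000
  Mia White, age 32, salary $138000
  Sam White, age 57, salary $129000
  Grace Harris, age 33, salary $118000
  Tina Jackson, age 58, salary $97000
  Tina Brown, age 60, salary $88000
  Bob Thomas, age 40, salary $58000

Highest salary: Sam Wilson ($140000)

Sam Wilson


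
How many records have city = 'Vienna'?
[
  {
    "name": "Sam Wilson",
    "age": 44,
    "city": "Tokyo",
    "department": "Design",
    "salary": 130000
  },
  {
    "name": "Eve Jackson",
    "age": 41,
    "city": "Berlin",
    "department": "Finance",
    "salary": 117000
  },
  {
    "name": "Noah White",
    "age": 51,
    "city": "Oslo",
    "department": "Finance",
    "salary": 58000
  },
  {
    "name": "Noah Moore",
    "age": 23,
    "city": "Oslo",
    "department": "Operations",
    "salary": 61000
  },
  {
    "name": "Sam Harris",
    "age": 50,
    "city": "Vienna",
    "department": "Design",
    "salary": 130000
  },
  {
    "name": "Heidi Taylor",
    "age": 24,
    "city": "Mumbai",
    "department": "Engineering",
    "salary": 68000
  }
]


Data: 6 records
Condition: city = 'Vienna'

Checking each record:
  Sam Wilson: Tokyo
  Eve Jackson: Berlin
  Noah White: Oslo
  Noah Moore: Oslo
  Sam Harris: Vienna MATCH
  Heidi Taylor: Mumbai

Count: 1

1


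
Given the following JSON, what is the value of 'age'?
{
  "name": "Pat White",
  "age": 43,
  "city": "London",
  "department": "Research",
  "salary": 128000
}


Looking up field 'age'
Value: 43

43


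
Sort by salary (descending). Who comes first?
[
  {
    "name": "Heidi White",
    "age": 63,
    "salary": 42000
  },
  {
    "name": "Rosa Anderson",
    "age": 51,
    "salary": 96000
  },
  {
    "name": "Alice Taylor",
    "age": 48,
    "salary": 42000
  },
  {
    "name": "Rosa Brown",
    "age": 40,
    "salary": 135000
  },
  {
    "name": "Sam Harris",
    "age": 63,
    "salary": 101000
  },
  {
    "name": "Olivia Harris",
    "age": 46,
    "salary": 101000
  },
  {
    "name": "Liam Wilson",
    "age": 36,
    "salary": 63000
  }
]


Sort by: salary (descending)

Sorted order:
  1. Rosa Brown (salary = 135000)
  2. Sam Harris (salary = 101000)
  3. Olivia Harris (salary = 101000)
  4. Rosa Anderson (salary = 96000)
  5. Liam Wilson (salary = 63000)
  6. Heidi White (salary = 42000)
  7. Alice Taylor (salary = 42000)

First: Rosa Brown

Rosa Brown


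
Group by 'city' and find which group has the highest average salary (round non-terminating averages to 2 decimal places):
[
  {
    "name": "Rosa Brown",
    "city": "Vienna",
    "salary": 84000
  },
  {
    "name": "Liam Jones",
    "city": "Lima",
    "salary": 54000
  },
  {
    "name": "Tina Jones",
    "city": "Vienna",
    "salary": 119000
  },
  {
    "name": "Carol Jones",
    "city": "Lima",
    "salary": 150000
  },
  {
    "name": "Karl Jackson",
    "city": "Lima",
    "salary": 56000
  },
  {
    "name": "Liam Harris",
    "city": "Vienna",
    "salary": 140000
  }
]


Group by: city

Groups:
  Lima: 3 people, avg salary = 260000/3 ≈ $86666.67
  Vienna: 3 people, avg salary = 343000/3 ≈ $114333.33

Highest average salary: Vienna (≈$114333.33)

Vienna (≈$114333.33)


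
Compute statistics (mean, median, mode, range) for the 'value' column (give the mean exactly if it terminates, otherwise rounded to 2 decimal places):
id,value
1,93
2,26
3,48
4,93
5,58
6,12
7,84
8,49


Data: [93, 26, 48, 93, 58, 12, 84, 49]
Count: 8
Sum: 463
Mean: 463/8 = 57.875
Sorted: [12, 26, 48, 49, 58, 84, 93, 93]
Median: 53.5
Mode: 93 (2 times)
Range: 93 - 12 = 81
Min: 12, Max: 93

mean=57.875, median=53.5, mode=93, range=81


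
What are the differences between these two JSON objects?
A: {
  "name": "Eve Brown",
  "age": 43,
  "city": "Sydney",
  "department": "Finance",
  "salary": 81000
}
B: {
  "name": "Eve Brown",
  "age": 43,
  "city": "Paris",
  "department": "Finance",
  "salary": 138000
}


Comparing each field (in key order):
  name: same
  age: same
  city: DIFFERENT
  department: same
  salary: DIFFERENT
Differences:
  city: Sydney -> Paris
  salary: 81000 -> 138000

2 field(s) changed

2 changes: city, salary


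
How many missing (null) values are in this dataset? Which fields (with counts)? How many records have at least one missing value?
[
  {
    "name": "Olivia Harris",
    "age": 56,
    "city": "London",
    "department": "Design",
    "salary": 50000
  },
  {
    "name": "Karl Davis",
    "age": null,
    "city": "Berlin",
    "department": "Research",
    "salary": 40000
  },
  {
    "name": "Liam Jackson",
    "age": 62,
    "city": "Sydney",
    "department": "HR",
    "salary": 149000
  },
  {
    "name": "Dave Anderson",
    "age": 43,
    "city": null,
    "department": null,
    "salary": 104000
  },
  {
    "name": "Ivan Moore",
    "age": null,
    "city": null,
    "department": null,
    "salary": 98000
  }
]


Checking for missing (null) values in 5 records:

  Olivia Harris: complete
  Karl Davis: age
  Liam Jackson: complete
  Dave Anderson: city, department
  Ivan Moore: age, city, department

Per field:
  name: 0 missing
  age: 2 missing
  city: 2 missing
  department: 2 missing
  salary: 0 missing

Total missing values: 6
Records with any missing: 3

6 missing values (age: 2, city: 2, department: 2); 3 incomplete records


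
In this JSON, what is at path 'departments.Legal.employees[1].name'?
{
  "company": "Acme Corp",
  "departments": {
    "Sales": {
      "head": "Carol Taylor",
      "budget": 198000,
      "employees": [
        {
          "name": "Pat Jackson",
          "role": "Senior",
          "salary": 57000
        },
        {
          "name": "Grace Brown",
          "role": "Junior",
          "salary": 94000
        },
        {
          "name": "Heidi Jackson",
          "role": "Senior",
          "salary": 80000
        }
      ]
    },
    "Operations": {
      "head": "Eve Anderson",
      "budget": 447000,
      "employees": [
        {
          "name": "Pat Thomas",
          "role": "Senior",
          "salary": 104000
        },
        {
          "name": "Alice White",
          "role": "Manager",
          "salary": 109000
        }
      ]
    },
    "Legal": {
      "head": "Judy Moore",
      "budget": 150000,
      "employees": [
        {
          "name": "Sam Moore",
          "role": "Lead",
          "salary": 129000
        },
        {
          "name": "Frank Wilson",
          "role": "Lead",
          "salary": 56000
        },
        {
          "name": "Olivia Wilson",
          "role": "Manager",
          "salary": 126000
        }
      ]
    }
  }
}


Path: departments.Legal.employees[1].name

Navigate:
  -> departments
  -> Legal
  -> employees[1].name = 'Frank Wilson'

Frank Wilson


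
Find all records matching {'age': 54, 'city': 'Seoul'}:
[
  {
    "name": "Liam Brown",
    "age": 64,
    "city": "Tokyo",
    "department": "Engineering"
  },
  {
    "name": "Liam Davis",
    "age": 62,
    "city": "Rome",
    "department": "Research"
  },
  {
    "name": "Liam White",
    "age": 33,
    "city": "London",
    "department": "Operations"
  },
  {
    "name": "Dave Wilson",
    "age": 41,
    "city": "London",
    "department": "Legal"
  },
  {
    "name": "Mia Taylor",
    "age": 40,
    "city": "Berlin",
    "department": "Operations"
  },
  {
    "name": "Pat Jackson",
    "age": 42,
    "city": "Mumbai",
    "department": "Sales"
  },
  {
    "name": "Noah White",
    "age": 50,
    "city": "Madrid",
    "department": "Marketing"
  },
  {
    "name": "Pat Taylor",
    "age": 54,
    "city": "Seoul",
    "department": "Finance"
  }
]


Search criteria: {'age': 54, 'city': 'Seoul'}

Checking 8 records:
  Liam Brown: {age: 64, city: Tokyo}
  Liam Davis: {age: 62, city: Rome}
  Liam White: {age: 33, city: London}
  Dave Wilson: {age: 41, city: London}
  Mia Taylor: {age: 40, city: Berlin}
  Pat Jackson: {age: 42, city: Mumbai}
  Noah White: {age: 50, city: Madrid}
  Pat Taylor: {age: 54, city: Seoul} <-- MATCH

Matches: ["Pat Taylor"]

["Pat Taylor"]


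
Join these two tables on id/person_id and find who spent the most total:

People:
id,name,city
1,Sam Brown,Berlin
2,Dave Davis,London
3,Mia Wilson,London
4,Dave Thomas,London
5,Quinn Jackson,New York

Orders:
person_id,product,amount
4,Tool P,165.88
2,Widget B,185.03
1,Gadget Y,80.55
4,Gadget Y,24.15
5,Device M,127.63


Join on: people.id = orders.person_id

Joined rows:
  Dave Thomas (London) bought Tool P for $165.88
  Dave Davis (London) bought Widget B for $185.03
  Sam Brown (Berlin) bought Gadget Y for $80.55
  Dave Thomas (London) bought Gadget Y for $24.15
  Quinn Jackson (New York) bought Device M for $127.63

Total per person:
  Dave Thomas: $190.03
  Dave Davis: $185.03
  Quinn Jackson: $127.63
  Sam Brown: $80.55

Top spender: Dave Thomas ($190.03)

Dave Thomas ($190.03)


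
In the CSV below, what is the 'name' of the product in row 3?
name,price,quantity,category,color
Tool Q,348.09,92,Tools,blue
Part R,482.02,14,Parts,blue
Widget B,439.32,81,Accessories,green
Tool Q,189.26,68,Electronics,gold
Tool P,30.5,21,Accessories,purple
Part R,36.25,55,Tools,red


Query: Row 3 ('Widget B'), column 'name'
Value: Widget B

Widget B


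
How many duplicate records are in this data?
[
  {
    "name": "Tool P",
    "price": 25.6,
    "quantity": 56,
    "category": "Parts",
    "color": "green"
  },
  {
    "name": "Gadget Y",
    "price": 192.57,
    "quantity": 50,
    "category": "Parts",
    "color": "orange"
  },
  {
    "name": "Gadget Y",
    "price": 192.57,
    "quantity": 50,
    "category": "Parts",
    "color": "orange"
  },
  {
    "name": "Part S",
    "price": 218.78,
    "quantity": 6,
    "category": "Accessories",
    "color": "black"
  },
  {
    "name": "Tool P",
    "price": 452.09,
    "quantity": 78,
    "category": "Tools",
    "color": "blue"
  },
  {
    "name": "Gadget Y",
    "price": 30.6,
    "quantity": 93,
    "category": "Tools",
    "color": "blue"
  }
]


Checking 6 records for duplicates:

  Row 1: Tool P ($25.6, qty 56)
  Row 2: Gadget Y ($192.57, qty 50)
  Row 3: Gadget Y ($192.57, qty 50) <-- DUPLICATE
  Row 4: Part S ($218.78, qty 6)
  Row 5: Tool P ($452.09, qty 78)
  Row 6: Gadget Y ($30.6, qty 93)

Duplicates found: 1
Unique records: 5

1 duplicates, 5 unique


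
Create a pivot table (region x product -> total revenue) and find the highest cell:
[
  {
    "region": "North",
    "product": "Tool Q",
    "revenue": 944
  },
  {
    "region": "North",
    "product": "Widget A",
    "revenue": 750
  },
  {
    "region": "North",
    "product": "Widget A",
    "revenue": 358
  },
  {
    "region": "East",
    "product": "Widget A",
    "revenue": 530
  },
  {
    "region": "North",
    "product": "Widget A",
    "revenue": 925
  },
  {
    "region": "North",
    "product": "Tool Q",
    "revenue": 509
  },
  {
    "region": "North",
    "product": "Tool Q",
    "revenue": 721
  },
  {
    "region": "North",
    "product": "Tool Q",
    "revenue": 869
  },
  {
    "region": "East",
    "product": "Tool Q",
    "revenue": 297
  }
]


Pivot: region (rows) x product (columns) -> total revenue

     Tool Q        Widget A    
East           297           530  
North         3043          2033  

Highest: North / Tool Q = $3043

North / Tool Q = $3043


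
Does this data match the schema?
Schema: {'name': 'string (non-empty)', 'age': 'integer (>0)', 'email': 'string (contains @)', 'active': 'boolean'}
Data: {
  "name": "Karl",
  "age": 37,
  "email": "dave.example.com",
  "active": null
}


Validating each field against schema:
  name: OK (non-empty string)
  age: OK (positive integer)
  email: FAIL ("dave.example.com" does not contain @)
  active: FAIL (null is not a boolean)

Result: INVALID (2 errors: email, active)

INVALID (2 errors: email, active)


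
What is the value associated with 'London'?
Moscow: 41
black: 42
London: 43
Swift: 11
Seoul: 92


Looking up key 'London'
Value: 43

43


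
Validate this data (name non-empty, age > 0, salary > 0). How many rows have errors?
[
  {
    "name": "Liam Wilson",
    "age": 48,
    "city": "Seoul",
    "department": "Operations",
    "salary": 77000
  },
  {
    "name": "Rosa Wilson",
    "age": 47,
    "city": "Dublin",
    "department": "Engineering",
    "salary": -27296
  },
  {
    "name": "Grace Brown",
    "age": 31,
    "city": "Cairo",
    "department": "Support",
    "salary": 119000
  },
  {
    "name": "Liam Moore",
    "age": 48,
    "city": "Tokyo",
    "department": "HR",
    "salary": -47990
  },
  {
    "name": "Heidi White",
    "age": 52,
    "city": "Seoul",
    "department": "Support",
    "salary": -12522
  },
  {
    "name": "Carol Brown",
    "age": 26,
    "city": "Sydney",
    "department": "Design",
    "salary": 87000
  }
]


Validating 6 records:
Rules: name non-empty, age > 0, salary > 0

  Row 1 (Liam Wilson): OK
  Row 2 (Rosa Wilson): negative salary: -27296
  Row 3 (Grace Brown): OK
  Row 4 (Liam Moore): negative salary: -47990
  Row 5 (Heidi White): negative salary: -12522
  Row 6 (Carol Brown): OK

Total errors: 3

3 errors


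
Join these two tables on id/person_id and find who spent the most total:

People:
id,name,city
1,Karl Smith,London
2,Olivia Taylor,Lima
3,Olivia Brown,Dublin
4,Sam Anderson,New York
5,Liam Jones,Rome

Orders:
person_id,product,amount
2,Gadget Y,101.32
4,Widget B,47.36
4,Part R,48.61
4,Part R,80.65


Join on: people.id = orders.person_id

Joined rows:
  Olivia Taylor (Lima) bought Gadget Y for $101.32
  Sam Anderson (New York) bought Widget B for $47.36
  Sam Anderson (New York) bought Part R for $48.61
  Sam Anderson (New York) bought Part R for $80.65

Total per person:
  Sam Anderson: $176.62
  Olivia Taylor: $101.32

Top spender: Sam Anderson ($176.62)

Sam Anderson ($176.62)


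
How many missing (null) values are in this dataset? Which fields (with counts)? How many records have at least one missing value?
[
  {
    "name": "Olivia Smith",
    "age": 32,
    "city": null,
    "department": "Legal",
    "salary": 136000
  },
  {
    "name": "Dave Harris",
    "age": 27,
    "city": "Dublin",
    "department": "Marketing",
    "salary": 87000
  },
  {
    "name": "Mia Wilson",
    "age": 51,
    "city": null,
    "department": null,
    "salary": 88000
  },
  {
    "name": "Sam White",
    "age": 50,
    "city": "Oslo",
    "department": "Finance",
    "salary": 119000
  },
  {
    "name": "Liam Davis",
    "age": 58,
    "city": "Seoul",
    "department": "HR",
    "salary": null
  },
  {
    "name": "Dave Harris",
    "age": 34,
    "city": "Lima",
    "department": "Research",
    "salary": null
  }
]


Checking for missing (null) values in 6 records:

  Olivia Smith: city
  Dave Harris: complete
  Mia Wilson: city, department
  Sam White: complete
  Liam Davis: salary
  Dave Harris: salary

Per field:
  name: 0 missing
  age: 0 missing
  city: 2 missing
  department: 1 missing
  salary: 2 missing

Total missing values: 5
Records with any missing: 4

5 missing values (city: 2, department: 1, salary: 2); 4 incomplete records


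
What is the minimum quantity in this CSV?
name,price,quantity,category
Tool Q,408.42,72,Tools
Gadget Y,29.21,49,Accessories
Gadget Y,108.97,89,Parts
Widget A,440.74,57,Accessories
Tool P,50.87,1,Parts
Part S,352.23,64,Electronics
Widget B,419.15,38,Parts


Computing minimum quantity:
Values: [72, 49, 89, 57, 1, 64, 38]
Min = 1

1


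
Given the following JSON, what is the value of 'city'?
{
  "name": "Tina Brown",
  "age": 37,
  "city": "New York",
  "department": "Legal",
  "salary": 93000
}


Looking up field 'city'
Value: New York

New York


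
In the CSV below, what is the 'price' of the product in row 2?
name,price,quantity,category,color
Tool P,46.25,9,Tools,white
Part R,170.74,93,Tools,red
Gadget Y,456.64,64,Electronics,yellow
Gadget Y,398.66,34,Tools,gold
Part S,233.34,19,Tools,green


Query: Row 2 ('Part R'), column 'price'
Value: 170.74

170.74


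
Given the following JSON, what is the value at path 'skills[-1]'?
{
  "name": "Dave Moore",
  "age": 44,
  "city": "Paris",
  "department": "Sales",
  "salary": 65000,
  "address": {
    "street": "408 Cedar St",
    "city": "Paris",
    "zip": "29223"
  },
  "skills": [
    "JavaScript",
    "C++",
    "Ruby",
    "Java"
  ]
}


Query: skills[-1]
Path: skills -> last element
Value: Java

Java


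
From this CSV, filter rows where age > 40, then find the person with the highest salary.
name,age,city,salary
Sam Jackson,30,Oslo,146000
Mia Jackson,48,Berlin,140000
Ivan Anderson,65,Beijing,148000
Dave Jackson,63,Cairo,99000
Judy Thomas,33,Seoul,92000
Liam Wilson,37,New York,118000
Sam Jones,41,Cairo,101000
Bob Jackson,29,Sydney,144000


Filter: age > 40
Sort by: salary (descending)

Filtered records (4):
  Ivan Anderson, age 65, salary $148000
  Mia Jackson, age 48, salary $140000
  Sam Jones, age 41, salary $101000
  Dave Jackson, age 63, salary $99000

Highest salary: Ivan Anderson ($148000)

Ivan Anderson


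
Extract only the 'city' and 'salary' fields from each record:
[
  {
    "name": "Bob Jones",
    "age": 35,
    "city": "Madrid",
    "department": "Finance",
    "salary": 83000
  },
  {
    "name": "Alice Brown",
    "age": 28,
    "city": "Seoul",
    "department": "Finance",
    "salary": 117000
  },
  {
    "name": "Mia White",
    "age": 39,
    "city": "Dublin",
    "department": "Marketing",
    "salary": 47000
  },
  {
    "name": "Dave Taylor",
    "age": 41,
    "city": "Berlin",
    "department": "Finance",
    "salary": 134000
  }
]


Original: 4 records with fields: name, age, city, department, salary
Keep: ['city', 'salary']
Drop: ['name', 'age', 'department']
Result: 4 records, 2 fields each

[
  {
    "city": "Madrid",
    "salary": 83000
  },
  {
    "city": "Seoul",
    "salary": 117000
  },
  {
    "city": "Dublin",
    "salary": 47000
  },
  {
    "city": "Berlin",
    "salary": 134000
  }
]


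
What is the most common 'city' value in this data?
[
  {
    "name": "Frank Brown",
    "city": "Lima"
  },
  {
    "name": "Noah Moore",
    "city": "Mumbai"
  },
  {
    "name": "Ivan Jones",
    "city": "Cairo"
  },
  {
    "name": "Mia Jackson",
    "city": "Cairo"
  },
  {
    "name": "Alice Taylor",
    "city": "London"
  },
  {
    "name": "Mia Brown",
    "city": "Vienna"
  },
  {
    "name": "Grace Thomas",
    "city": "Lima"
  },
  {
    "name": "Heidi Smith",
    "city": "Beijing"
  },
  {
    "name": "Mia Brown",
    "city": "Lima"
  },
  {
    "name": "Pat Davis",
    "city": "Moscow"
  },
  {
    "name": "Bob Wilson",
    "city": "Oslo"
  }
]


Counting 'city' values across 11 records:

  Lima: 3 ###
  Cairo: 2 ##
  Mumbai: 1 #
  London: 1 #
  Vienna: 1 #
  Beijing: 1 #
  Moscow: 1 #
  Oslo: 1 #

Most common: Lima (3 times)

Lima (3 times)


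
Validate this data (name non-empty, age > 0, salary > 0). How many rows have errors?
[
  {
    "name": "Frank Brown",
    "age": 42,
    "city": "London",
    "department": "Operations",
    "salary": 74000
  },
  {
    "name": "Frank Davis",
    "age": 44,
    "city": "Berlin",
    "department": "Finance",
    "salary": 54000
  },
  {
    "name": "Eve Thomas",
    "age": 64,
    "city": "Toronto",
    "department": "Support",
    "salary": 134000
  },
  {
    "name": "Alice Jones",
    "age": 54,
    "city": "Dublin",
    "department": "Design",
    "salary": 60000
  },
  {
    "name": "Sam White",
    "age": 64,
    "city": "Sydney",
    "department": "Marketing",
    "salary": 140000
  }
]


Validating 5 records:
Rules: name non-empty, age > 0, salary > 0

  Row 1 (Frank Brown): OK
  Row 2 (Frank Davis): OK
  Row 3 (Eve Thomas): OK
  Row 4 (Alice Jones): OK
  Row 5 (Sam White): OK

Total errors: 0

0 errors


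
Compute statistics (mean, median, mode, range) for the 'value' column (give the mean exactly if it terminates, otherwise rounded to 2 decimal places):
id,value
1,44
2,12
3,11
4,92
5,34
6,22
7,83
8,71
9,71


Data: [44, 12, 11, 92, 34, 22, 83, 71, 71]
Count: 9
Sum: 440
Mean: 440/9 ≈ 48.89 (rounded to 2 decimal places)
Sorted: [11, 12, 22, 34, 44, 71, 71, 83, 92]
Median: 44.0
Mode: 71 (2 times)
Range: 92 - 11 = 81
Min: 11, Max: 92

mean≈48.89, median=44.0, mode=71, range=81


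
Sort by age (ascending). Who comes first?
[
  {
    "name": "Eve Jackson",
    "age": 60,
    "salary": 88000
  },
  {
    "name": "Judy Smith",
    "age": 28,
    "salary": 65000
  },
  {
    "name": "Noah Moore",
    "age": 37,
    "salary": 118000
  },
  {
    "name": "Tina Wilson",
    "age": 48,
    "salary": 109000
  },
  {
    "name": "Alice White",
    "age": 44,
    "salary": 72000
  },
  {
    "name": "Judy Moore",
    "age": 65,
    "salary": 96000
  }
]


Sort by: age (ascending)

Sorted order:
  1. Judy Smith (age = 28)
  2. Noah Moore (age = 37)
  3. Alice White (age = 44)
  4. Tina Wilson (age = 48)
  5. Eve Jackson (age = 60)
  6. Judy Moore (age = 65)

First: Judy Smith

Judy Smith


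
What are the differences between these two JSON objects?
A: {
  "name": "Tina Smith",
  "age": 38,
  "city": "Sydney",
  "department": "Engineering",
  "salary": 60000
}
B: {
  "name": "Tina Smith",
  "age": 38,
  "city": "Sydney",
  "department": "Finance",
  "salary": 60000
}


Comparing each field (in key order):
  name: same
  age: same
  city: same
  department: DIFFERENT
  salary: same
Differences:
  department: Engineering -> Finance

1 field(s) changed

1 change: department


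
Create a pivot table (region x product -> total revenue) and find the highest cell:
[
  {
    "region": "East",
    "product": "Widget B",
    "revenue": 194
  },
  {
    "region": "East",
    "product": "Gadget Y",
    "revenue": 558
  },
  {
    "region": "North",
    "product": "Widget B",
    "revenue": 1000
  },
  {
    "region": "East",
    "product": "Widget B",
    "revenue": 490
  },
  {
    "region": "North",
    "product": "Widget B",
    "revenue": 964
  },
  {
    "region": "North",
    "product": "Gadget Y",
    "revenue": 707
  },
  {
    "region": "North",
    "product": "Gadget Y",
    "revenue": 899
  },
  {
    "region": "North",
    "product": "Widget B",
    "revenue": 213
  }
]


Pivot: region (rows) x product (columns) -> total revenue

     Gadget Y      Widget B    
East           558           684  
North         1606          2177  

Highest: North / Widget B = $2177

North / Widget B = $2177


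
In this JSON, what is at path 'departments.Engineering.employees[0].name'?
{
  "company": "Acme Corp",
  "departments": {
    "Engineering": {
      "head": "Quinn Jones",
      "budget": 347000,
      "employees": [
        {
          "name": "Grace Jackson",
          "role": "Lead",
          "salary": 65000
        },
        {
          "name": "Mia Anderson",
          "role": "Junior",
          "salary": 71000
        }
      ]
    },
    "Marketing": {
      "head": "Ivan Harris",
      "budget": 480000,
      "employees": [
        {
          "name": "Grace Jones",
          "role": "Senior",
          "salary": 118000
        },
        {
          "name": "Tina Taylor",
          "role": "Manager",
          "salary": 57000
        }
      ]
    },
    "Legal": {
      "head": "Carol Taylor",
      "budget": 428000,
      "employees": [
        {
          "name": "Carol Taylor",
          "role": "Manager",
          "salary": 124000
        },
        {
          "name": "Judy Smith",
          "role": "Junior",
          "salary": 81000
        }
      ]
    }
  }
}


Path: departments.Engineering.employees[0].name

Navigate:
  -> departments
  -> Engineering
  -> employees[0].name = 'Grace Jackson'

Grace Jackson


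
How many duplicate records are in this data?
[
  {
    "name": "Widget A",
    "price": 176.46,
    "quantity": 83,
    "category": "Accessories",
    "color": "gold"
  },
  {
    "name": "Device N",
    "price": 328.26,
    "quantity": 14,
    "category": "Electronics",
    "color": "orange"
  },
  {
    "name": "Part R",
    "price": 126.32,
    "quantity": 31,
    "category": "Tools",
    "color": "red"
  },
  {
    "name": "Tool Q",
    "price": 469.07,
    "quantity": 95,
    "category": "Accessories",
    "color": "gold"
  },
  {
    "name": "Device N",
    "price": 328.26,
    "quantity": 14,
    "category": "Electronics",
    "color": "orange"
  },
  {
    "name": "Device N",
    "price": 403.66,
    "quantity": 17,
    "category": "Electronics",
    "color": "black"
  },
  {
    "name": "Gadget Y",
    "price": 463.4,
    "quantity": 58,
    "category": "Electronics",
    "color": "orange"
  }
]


Checking 7 records for duplicates:

  Row 1: Widget A ($176.46, qty 83)
  Row 2: Device N ($328.26, qty 14)
  Row 3: Part R ($126.32, qty 31)
  Row 4: Tool Q ($469.07, qty 95)
  Row 5: Device N ($328.26, qty 14) <-- DUPLICATE
  Row 6: Device N ($403.66, qty 17)
  Row 7: Gadget Y ($463.4, qty 58)

Duplicates found: 1
Unique records: 6

1 duplicates, 6 unique


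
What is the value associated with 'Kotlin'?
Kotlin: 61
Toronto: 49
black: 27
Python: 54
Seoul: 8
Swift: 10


Looking up key 'Kotlin'
Value: 61

61


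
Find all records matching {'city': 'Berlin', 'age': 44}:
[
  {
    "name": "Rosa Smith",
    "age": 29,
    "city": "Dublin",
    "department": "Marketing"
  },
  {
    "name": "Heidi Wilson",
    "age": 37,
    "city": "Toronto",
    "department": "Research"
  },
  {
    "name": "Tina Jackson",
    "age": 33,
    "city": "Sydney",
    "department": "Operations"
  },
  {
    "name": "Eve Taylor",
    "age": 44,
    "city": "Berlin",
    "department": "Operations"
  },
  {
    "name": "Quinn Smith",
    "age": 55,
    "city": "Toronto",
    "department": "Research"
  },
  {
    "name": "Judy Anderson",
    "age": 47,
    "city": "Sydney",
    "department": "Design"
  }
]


Search criteria: {'city': 'Berlin', 'age': 44}

Checking 6 records:
  Rosa Smith: {city: Dublin, age: 29}
  Heidi Wilson: {city: Toronto, age: 37}
  Tina Jackson: {city: Sydney, age: 33}
  Eve Taylor: {city: Berlin, age: 44} <-- MATCH
  Quinn Smith: {city: Toronto, age: 55}
  Judy Anderson: {city: Sydney, age: 47}

Matches: ["Eve Taylor"]

["Eve Taylor"]


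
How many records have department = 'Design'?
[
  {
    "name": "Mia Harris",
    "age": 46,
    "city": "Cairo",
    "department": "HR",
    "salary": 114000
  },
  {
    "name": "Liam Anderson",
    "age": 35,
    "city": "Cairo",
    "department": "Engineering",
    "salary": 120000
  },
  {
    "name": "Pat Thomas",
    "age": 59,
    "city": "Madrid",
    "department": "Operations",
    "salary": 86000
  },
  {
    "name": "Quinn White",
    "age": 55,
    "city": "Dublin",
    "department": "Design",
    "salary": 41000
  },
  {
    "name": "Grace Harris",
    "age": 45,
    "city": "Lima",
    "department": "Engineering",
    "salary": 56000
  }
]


Data: 5 records
Condition: department = 'Design'

Checking each record:
  Mia Harris: HR
  Liam Anderson: Engineering
  Pat Thomas: Operations
  Quinn White: Design MATCH
  Grace Harris: Engineering

Count: 1

1


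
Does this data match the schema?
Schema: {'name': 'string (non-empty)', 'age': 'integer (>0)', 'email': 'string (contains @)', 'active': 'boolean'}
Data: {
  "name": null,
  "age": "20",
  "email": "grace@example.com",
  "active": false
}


Validating each field against schema:
  name: FAIL (null is not a string)
  age: FAIL ("20" is not an integer)
  email: OK (string with @)
  active: OK (boolean)

Result: INVALID (2 errors: name, age)

INVALID (2 errors: name, age)


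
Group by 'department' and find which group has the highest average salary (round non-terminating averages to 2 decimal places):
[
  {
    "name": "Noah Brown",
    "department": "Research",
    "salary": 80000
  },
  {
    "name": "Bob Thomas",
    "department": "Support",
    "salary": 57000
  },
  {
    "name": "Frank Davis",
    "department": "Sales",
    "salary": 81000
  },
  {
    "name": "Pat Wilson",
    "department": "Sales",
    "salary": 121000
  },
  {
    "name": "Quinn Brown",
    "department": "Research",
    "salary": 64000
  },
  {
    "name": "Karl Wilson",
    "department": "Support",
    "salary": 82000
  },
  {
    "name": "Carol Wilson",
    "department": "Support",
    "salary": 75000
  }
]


Group by: department

Groups:
  Research: 2 people, avg salary = 144000/2 = $72000
  Sales: 2 people, avg salary = 202000/2 = $101000
  Support: 3 people, avg salary = 214000/3 ≈ $71333.33

Highest average salary: Sales ($101000)

Sales ($101000)


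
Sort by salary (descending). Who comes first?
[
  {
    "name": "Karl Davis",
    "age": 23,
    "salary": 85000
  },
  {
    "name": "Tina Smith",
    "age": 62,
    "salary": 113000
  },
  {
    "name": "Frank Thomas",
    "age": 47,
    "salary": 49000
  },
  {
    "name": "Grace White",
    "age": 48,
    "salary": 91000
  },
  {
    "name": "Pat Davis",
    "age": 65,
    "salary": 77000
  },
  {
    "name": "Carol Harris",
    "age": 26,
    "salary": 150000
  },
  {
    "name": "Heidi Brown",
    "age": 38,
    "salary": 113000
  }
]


Sort by: salary (descending)

Sorted order:
  1. Carol Harris (salary = 150000)
  2. Tina Smith (salary = 113000)
  3. Heidi Brown (salary = 113000)
  4. Grace White (salary = 91000)
  5. Karl Davis (salary = 85000)
  6. Pat Davis (salary = 77000)
  7. Frank Thomas (salary = 49000)

First: Carol Harris

Carol Harris


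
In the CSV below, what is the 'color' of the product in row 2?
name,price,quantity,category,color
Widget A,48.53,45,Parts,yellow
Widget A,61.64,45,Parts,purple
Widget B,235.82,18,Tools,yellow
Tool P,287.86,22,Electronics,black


Query: Row 2 ('Widget A'), column 'color'
Value: purple

purple


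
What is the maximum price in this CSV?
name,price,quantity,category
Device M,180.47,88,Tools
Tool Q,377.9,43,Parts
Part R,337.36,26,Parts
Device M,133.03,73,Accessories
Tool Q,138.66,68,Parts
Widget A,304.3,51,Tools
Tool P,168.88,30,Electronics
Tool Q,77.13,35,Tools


Computing maximum price:
Values: [180.47, 377.9, 337.36, 133.03, 138.66, 304.3, 168.88, 77.13]
Max = 377.9

377.9
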